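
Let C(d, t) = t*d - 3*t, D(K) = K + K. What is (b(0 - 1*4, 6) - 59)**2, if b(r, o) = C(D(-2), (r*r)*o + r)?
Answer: 494209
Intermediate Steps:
D(K) = 2*K
C(d, t) = -3*t + d*t (C(d, t) = d*t - 3*t = -3*t + d*t)
b(r, o) = -7*r - 7*o*r**2 (b(r, o) = ((r*r)*o + r)*(-3 + 2*(-2)) = (r**2*o + r)*(-3 - 4) = (o*r**2 + r)*(-7) = (r + o*r**2)*(-7) = -7*r - 7*o*r**2)
(b(0 - 1*4, 6) - 59)**2 = (-7*(0 - 1*4)*(1 + 6*(0 - 1*4)) - 59)**2 = (-7*(0 - 4)*(1 + 6*(0 - 4)) - 59)**2 = (-7*(-4)*(1 + 6*(-4)) - 59)**2 = (-7*(-4)*(1 - 24) - 59)**2 = (-7*(-4)*(-23) - 59)**2 = (-644 - 59)**2 = (-703)**2 = 494209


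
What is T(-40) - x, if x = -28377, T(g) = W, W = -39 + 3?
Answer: 28341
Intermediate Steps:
W = -36
T(g) = -36
T(-40) - x = -36 - 1*(-28377) = -36 + 28377 = 28341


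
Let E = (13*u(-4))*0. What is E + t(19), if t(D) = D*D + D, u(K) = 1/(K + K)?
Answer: 380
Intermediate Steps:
u(K) = 1/(2*K)
t(D) = D + D² (t(D) = D² + D = D + D²)
E = 0 (E = (13*((½)/(-4)))*0 = (13*((½)*(-¼)))*0 = (13*(-⅛))*0 = -13/8*0 = 0)
E + t(19) = 0 + 19*(1 + 19) = 0 + 19*20 = 0 + 380 = 380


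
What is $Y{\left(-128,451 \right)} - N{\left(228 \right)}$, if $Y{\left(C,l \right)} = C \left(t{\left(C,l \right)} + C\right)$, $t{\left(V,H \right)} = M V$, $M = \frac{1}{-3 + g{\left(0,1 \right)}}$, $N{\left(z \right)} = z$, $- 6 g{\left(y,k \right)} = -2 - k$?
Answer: $\frac{48012}{5} \approx 9602.4$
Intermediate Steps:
$g{\left(y,k \right)} = \frac{1}{3} + \frac{k}{6}$ ($g{\left(y,k \right)} = - \frac{-2 - k}{6} = \frac{1}{3} + \frac{k}{6}$)
$M = - \frac{2}{5}$ ($M = \frac{1}{-3 + \left(\frac{1}{3} + \frac{1}{6} \cdot 1\right)} = \frac{1}{-3 + \left(\frac{1}{3} + \frac{1}{6}\right)} = \frac{1}{-3 + \frac{1}{2}} = \frac{1}{- \frac{5}{2}} = - \frac{2}{5} \approx -0.4$)
$t{\left(V,H \right)} = - \frac{2 V}{5}$
$Y{\left(C,l \right)} = \frac{3 C^{2}}{5}$ ($Y{\left(C,l \right)} = C \left(- \frac{2 C}{5} + C\right) = C \frac{3 C}{5} = \frac{3 C^{2}}{5}$)
$Y{\left(-128,451 \right)} - N{\left(228 \right)} = \frac{3 \left(-128\right)^{2}}{5} - 228 = \frac{3}{5} \cdot 16384 - 228 = \frac{49152}{5} - 228 = \frac{48012}{5}$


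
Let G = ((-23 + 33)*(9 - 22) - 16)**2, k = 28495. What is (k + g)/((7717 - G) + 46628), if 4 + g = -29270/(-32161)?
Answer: 916328321/1062245669 ≈ 0.86263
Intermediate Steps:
g = -99374/32161 (g = -4 - 29270/(-32161) = -4 - 29270*(-1/32161) = -4 + 29270/32161 = -99374/32161 ≈ -3.0899)
G = 21316 (G = (10*(-13) - 16)**2 = (-130 - 16)**2 = (-146)**2 = 21316)
(k + g)/((7717 - G) + 46628) = (28495 - 99374/32161)/((7717 - 1*21316) + 46628) = 916328321/(32161*((7717 - 21316) + 46628)) = 916328321/(32161*(-13599 + 46628)) = (916328321/32161)/33029 = (916328321/32161)*(1/33029) = 916328321/1062245669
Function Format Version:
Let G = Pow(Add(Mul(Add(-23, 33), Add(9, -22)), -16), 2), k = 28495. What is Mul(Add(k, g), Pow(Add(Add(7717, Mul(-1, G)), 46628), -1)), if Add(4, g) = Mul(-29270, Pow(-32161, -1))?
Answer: Rational(916328321, 1062245669) ≈ 0.86263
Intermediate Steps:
g = Rational(-99374, 32161) (g = Add(-4, Mul(-29270, Pow(-32161, -1))) = Add(-4, Mul(-29270, Rational(-1, 32161))) = Add(-4, Rational(29270, 32161)) = Rational(-99374, 32161) ≈ -3.0899)
G = 21316 (G = Pow(Add(Mul(10, -13), -16), 2) = Pow(Add(-130, -16), 2) = Pow(-146, 2) = 21316)
Mul(Add(k, g), Pow(Add(Add(7717, Mul(-1, G)), 46628), -1)) = Mul(Add(28495, Rational(-99374, 32161)), Pow(Add(Add(7717, Mul(-1, 21316)), 46628), -1)) = Mul(Rational(916328321, 32161), Pow(Add(Add(7717, -21316), 46628), -1)) = Mul(Rational(916328321, 32161), Pow(Add(-13599, 46628), -1)) = Mul(Rational(916328321, 32161), Pow(33029, -1)) = Mul(Rational(916328321, 32161), Rational(1, 33029)) = Rational(916328321, 1062245669)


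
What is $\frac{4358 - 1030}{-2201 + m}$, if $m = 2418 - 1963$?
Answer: $- \frac{1664}{873} \approx -1.9061$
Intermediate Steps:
$m = 455$
$\frac{4358 - 1030}{-2201 + m} = \frac{4358 - 1030}{-2201 + 455} = \frac{3328}{-1746} = 3328 \left(- \frac{1}{1746}\right) = - \frac{1664}{873}$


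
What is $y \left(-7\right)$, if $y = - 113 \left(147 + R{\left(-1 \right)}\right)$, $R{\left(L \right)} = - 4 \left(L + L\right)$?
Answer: $122605$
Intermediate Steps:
$R{\left(L \right)} = - 8 L$ ($R{\left(L \right)} = - 4 \cdot 2 L = - 8 L$)
$y = -17515$ ($y = - 113 \left(147 - -8\right) = - 113 \left(147 + 8\right) = \left(-113\right) 155 = -17515$)
$y \left(-7\right) = \left(-17515\right) \left(-7\right) = 122605$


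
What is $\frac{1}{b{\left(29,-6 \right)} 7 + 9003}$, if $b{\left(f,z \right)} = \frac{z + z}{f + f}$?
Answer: $\frac{29}{261045} \approx 0.00011109$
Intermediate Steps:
$b{\left(f,z \right)} = \frac{z}{f}$ ($b{\left(f,z \right)} = \frac{2 z}{2 f} = 2 z \frac{1}{2 f} = \frac{z}{f}$)
$\frac{1}{b{\left(29,-6 \right)} 7 + 9003} = \frac{1}{- \frac{6}{29} \cdot 7 + 9003} = \frac{1}{\left(-6\right) \frac{1}{29} \cdot 7 + 9003} = \frac{1}{\left(- \frac{6}{29}\right) 7 + 9003} = \frac{1}{- \frac{42}{29} + 9003} = \frac{1}{\frac{261045}{29}} = \frac{29}{261045}$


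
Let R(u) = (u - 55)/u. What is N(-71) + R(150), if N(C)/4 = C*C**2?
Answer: -42949301/30 ≈ -1.4316e+6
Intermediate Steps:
R(u) = (-55 + u)/u
N(C) = 4*C**3 (N(C) = 4*(C*C**2) = 4*C**3)
N(-71) + R(150) = 4*(-71)**3 + (-55 + 150)/150 = 4*(-357911) + (1/150)*95 = -1431644 + 19/30 = -42949301/30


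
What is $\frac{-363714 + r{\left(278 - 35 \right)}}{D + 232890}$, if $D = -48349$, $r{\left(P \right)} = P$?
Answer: $- \frac{363471}{184541} \approx -1.9696$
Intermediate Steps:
$\frac{-363714 + r{\left(278 - 35 \right)}}{D + 232890} = \frac{-363714 + \left(278 - 35\right)}{-48349 + 232890} = \frac{-363714 + \left(278 - 35\right)}{184541} = \left(-363714 + 243\right) \frac{1}{184541} = \left(-363471\right) \frac{1}{184541} = - \frac{363471}{184541}$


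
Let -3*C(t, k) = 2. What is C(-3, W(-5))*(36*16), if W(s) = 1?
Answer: -384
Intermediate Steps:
C(t, k) = -⅔ (C(t, k) = -⅓*2 = -⅔)
C(-3, W(-5))*(36*16) = -24*16 = -⅔*576 = -384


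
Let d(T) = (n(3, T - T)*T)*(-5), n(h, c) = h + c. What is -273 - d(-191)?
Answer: -3138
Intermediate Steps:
n(h, c) = c + h
d(T) = -15*T (d(T) = (((T - T) + 3)*T)*(-5) = ((0 + 3)*T)*(-5) = (3*T)*(-5) = -15*T)
-273 - d(-191) = -273 - (-15)*(-191) = -273 - 1*2865 = -273 - 2865 = -3138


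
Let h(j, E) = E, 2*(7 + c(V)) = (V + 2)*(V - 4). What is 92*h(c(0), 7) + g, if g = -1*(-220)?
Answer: 864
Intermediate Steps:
c(V) = -7 + (-4 + V)*(2 + V)/2 (c(V) = -7 + ((V + 2)*(V - 4))/2 = -7 + ((2 + V)*(-4 + V))/2 = -7 + ((-4 + V)*(2 + V))/2 = -7 + (-4 + V)*(2 + V)/2)
g = 220
92*h(c(0), 7) + g = 92*7 + 220 = 644 + 220 = 864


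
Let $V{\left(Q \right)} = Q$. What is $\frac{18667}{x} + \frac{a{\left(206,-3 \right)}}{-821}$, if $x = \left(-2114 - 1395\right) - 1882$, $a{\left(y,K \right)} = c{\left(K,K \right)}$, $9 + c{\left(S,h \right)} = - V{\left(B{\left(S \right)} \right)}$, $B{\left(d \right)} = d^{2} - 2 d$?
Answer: $- \frac{15196223}{4426011} \approx -3.4334$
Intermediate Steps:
$c{\left(S,h \right)} = -9 - S \left(-2 + S\right)$
$a{\left(y,K \right)} = -9 - K \left(-2 + K\right)$
$x = -5391$ ($x = -3509 - 1882 = -5391$)
$\frac{18667}{x} + \frac{a{\left(206,-3 \right)}}{-821} = \frac{18667}{-5391} + \frac{-9 - - 3 \left(-2 - 3\right)}{-821} = 18667 \left(- \frac{1}{5391}\right) + \left(-9 - \left(-3\right) \left(-5\right)\right) \left(- \frac{1}{821}\right) = - \frac{18667}{5391} + \left(-9 - 15\right) \left(- \frac{1}{821}\right) = - \frac{18667}{5391} - - \frac{24}{821} = - \frac{18667}{5391} + \frac{24}{821} = - \frac{15196223}{4426011}$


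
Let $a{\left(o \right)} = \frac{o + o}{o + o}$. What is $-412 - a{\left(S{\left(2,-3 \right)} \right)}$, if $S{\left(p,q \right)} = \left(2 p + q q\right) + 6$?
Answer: $-413$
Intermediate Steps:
$S{\left(p,q \right)} = 6 + q^{2} + 2 p$ ($S{\left(p,q \right)} = \left(2 p + q^{2}\right) + 6 = \left(q^{2} + 2 p\right) + 6 = 6 + q^{2} + 2 p$)
$a{\left(o \right)} = 1$ ($a{\left(o \right)} = \frac{2 o}{2 o} = 2 o \frac{1}{2 o} = 1$)
$-412 - a{\left(S{\left(2,-3 \right)} \right)} = -412 - 1 = -413$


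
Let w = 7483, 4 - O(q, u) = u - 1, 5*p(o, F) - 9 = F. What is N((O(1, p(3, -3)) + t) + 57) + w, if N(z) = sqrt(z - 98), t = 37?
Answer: 7483 + I*sqrt(5)/5 ≈ 7483.0 + 0.44721*I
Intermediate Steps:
p(o, F) = 9/5 + F/5
O(q, u) = 5 - u (O(q, u) = 4 - (u - 1) = 4 - (-1 + u) = 4 + (1 - u) = 5 - u)
N(z) = sqrt(-98 + z)
N((O(1, p(3, -3)) + t) + 57) + w = sqrt(-98 + (((5 - (9/5 + (1/5)*(-3))) + 37) + 57)) + 7483 = sqrt(-98 + (((5 - (9/5 - 3/5)) + 37) + 57)) + 7483 = sqrt(-98 + (((5 - 1*6/5) + 37) + 57)) + 7483 = sqrt(-98 + (((5 - 6/5) + 37) + 57)) + 7483 = sqrt(-98 + ((19/5 + 37) + 57)) + 7483 = sqrt(-98 + (204/5 + 57)) + 7483 = sqrt(-98 + 489/5) + 7483 = sqrt(-1/5) + 7483 = I*sqrt(5)/5 + 7483 = 7483 + I*sqrt(5)/5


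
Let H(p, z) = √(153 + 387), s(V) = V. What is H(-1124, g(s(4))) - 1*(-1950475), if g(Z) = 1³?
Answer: 1950475 + 6*√15 ≈ 1.9505e+6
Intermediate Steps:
g(Z) = 1
H(p, z) = 6*√15 (H(p, z) = √540 = 6*√15)
H(-1124, g(s(4))) - 1*(-1950475) = 6*√15 - 1*(-1950475) = 6*√15 + 1950475 = 1950475 + 6*√15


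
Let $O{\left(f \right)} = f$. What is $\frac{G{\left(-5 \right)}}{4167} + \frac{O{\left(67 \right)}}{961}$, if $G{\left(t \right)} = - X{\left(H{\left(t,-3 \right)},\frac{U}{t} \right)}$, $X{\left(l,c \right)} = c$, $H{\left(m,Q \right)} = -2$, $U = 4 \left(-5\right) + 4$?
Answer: $\frac{1380569}{20022435} \approx 0.068951$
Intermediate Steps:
$U = -16$ ($U = -20 + 4 = -16$)
$G{\left(t \right)} = \frac{16}{t}$ ($G{\left(t \right)} = - \frac{-16}{t} = \frac{16}{t}$)
$\frac{G{\left(-5 \right)}}{4167} + \frac{O{\left(67 \right)}}{961} = \frac{16 \frac{1}{-5}}{4167} + \frac{67}{961} = 16 \left(- \frac{1}{5}\right) \frac{1}{4167} + 67 \cdot \frac{1}{961} = \left(- \frac{16}{5}\right) \frac{1}{4167} + \frac{67}{961} = - \frac{16}{20835} + \frac{67}{961} = \frac{1380569}{20022435}$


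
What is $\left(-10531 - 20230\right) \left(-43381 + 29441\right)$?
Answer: $428808340$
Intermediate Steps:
$\left(-10531 - 20230\right) \left(-43381 + 29441\right) = \left(-10531 - 20230\right) \left(-13940\right) = \left(-30761\right) \left(-13940\right) = 428808340$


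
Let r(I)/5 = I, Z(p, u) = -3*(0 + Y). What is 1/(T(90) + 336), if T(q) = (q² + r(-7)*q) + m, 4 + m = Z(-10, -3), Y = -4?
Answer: 1/5294 ≈ 0.00018889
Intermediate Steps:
Z(p, u) = 12 (Z(p, u) = -3*(0 - 4) = -3*(-4) = 12)
m = 8 (m = -4 + 12 = 8)
r(I) = 5*I
T(q) = 8 + q² - 35*q (T(q) = (q² + (5*(-7))*q) + 8 = (q² - 35*q) + 8 = 8 + q² - 35*q)
1/(T(90) + 336) = 1/((8 + 90² - 35*90) + 336) = 1/((8 + 8100 - 3150) + 336) = 1/(4958 + 336) = 1/5294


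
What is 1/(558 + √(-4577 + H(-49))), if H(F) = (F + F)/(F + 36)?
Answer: 2418/1369045 - I*√772239/4107135 ≈ 0.0017662 - 0.00021396*I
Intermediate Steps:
H(F) = 2*F/(36 + F) (H(F) = (2*F)/(36 + F) = 2*F/(36 + F))
1/(558 + √(-4577 + H(-49))) = 1/(558 + √(-4577 + 2*(-49)/(36 - 49))) = 1/(558 + √(-4577 + 2*(-49)/(-13))) = 1/(558 + √(-4577 + 2*(-49)*(-1/13))) = 1/(558 + √(-4577 + 98/13)) = 1/(558 + √(-59403/13)) = 1/(558 + I*√772239/13)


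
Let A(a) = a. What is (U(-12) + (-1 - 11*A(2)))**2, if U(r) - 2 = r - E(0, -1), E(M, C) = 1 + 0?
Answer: 1156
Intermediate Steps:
E(M, C) = 1
U(r) = 1 + r (U(r) = 2 + (r - 1*1) = 2 + (r - 1) = 2 + (-1 + r) = 1 + r)
(U(-12) + (-1 - 11*A(2)))**2 = ((1 - 12) + (-1 - 11*2))**2 = (-11 + (-1 - 22))**2 = (-11 - 23)**2 = (-34)**2 = 1156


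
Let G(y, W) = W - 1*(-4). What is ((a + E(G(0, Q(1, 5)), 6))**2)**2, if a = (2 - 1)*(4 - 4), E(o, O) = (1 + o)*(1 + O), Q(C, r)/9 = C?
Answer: 92236816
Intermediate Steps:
Q(C, r) = 9*C
G(y, W) = 4 + W (G(y, W) = W + 4 = 4 + W)
E(o, O) = (1 + O)*(1 + o)
a = 0 (a = 1*0 = 0)
((a + E(G(0, Q(1, 5)), 6))**2)**2 = ((0 + (1 + 6 + (4 + 9*1) + 6*(4 + 9*1)))**2)**2 = ((0 + (1 + 6 + (4 + 9) + 6*(4 + 9)))**2)**2 = ((0 + (1 + 6 + 13 + 6*13))**2)**2 = ((0 + (1 + 6 + 13 + 78))**2)**2 = ((0 + 98)**2)**2 = (98**2)**2 = 9604**2 = 92236816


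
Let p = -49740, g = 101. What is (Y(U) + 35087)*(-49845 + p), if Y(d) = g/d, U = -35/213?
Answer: -24030497844/7 ≈ -3.4329e+9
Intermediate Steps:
U = -35/213 (U = -35*1/213 = -35/213 ≈ -0.16432)
Y(d) = 101/d
(Y(U) + 35087)*(-49845 + p) = (101/(-35/213) + 35087)*(-49845 - 49740) = (101*(-213/35) + 35087)*(-99585) = (-21513/35 + 35087)*(-99585) = (1206532/35)*(-99585) = -24030497844/7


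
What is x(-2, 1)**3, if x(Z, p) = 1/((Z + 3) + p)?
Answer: 1/8 ≈ 0.12500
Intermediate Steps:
x(Z, p) = 1/(3 + Z + p) (x(Z, p) = 1/((3 + Z) + p) = 1/(3 + Z + p))
x(-2, 1)**3 = (1/(3 - 2 + 1))**3 = (1/2)**3 = 1/8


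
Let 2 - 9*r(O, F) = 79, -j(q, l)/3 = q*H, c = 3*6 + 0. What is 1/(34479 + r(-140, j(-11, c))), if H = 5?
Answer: 9/310234 ≈ 2.9010e-5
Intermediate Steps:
c = 18 (c = 18 + 0 = 18)
j(q, l) = -15*q (j(q, l) = -3*q*5 = -15*q)
r(O, F) = -77/9 (r(O, F) = 2/9 - ⅑*79 = 2/9 - 79/9 = -77/9)
1/(34479 + r(-140, j(-11, c))) = 1/(34479 - 77/9) = 1/(310234/9) = 9/310234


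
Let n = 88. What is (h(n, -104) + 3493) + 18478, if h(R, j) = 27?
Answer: 21998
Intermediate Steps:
(h(n, -104) + 3493) + 18478 = (27 + 3493) + 18478 = 3520 + 18478 = 21998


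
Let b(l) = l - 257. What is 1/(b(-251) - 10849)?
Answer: -1/11357 ≈ -8.8051e-5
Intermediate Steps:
b(l) = -257 + l
1/(b(-251) - 10849) = 1/((-257 - 251) - 10849) = 1/(-508 - 10849) = 1/(-11357) = -1/11357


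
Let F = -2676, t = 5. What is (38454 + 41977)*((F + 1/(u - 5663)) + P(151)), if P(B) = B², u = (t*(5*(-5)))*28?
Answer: 14831908636194/9163 ≈ 1.6187e+9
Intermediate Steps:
u = -3500 (u = (5*(5*(-5)))*28 = (5*(-25))*28 = -125*28 = -3500)
(38454 + 41977)*((F + 1/(u - 5663)) + P(151)) = (38454 + 41977)*((-2676 + 1/(-3500 - 5663)) + 151²) = 80431*((-2676 + 1/(-9163)) + 22801) = 80431*((-2676 - 1/9163) + 22801) = 80431*(-24520189/9163 + 22801) = 80431*(184405374/9163) = 14831908636194/9163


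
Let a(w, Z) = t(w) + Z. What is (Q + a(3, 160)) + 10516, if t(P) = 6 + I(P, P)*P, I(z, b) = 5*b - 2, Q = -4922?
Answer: 5799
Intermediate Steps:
I(z, b) = -2 + 5*b
t(P) = 6 + P*(-2 + 5*P) (t(P) = 6 + (-2 + 5*P)*P = 6 + P*(-2 + 5*P))
a(w, Z) = 6 + Z + w*(-2 + 5*w) (a(w, Z) = (6 + w*(-2 + 5*w)) + Z = 6 + Z + w*(-2 + 5*w))
(Q + a(3, 160)) + 10516 = (-4922 + (6 + 160 + 3*(-2 + 5*3))) + 10516 = (-4922 + (6 + 160 + 3*(-2 + 15))) + 10516 = (-4922 + (6 + 160 + 3*13)) + 10516 = (-4922 + (6 + 160 + 39)) + 10516 = (-4922 + 205) + 10516 = -4717 + 10516 = 5799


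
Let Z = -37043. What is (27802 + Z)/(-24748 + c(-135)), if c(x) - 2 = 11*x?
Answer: 9241/26231 ≈ 0.35229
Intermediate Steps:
c(x) = 2 + 11*x
(27802 + Z)/(-24748 + c(-135)) = (27802 - 37043)/(-24748 + (2 + 11*(-135))) = -9241/(-24748 + (2 - 1485)) = -9241/(-24748 - 1483) = -9241/(-26231) = -9241*(-1/26231) = 9241/26231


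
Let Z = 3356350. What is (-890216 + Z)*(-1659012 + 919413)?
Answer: -1823950240266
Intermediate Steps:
(-890216 + Z)*(-1659012 + 919413) = (-890216 + 3356350)*(-1659012 + 919413) = 2466134*(-739599) = -1823950240266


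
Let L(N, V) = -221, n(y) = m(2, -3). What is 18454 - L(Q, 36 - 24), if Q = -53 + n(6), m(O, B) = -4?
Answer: 18675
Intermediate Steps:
n(y) = -4
Q = -57 (Q = -53 - 4 = -57)
18454 - L(Q, 36 - 24) = 18454 - 1*(-221) = 18454 + 221 = 18675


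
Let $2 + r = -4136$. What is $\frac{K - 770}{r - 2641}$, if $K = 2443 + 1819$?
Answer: $- \frac{3492}{6779} \approx -0.51512$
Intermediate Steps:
$r = -4138$ ($r = -2 - 4136 = -4138$)
$K = 4262$
$\frac{K - 770}{r - 2641} = \frac{4262 - 770}{-4138 - 2641} = \frac{3492}{-6779} = 3492 \left(- \frac{1}{6779}\right) = - \frac{3492}{6779}$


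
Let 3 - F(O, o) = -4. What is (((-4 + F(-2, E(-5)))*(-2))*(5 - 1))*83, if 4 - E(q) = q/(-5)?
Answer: -1992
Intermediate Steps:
E(q) = 4 + q/5 (E(q) = 4 - q/(-5) = 4 - q*(-1)/5 = 4 - (-1)*q/5 = 4 + q/5)
F(O, o) = 7 (F(O, o) = 3 - 1*(-4) = 3 + 4 = 7)
(((-4 + F(-2, E(-5)))*(-2))*(5 - 1))*83 = (((-4 + 7)*(-2))*(5 - 1))*83 = ((3*(-2))*4)*83 = -6*4*83 = -24*83 = -1992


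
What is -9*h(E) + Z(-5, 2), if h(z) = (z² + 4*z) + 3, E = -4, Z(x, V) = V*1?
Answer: -25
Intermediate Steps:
Z(x, V) = V
h(z) = 3 + z² + 4*z
-9*h(E) + Z(-5, 2) = -9*(3 + (-4)² + 4*(-4)) + 2 = -9*(3 + 16 - 16) + 2 = -9*3 + 2 = -27 + 2 = -25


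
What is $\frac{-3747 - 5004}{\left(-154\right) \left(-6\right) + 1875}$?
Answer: $- \frac{2917}{933} \approx -3.1265$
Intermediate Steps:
$\frac{-3747 - 5004}{\left(-154\right) \left(-6\right) + 1875} = - \frac{8751}{924 + 1875} = - \frac{8751}{2799} = \left(-8751\right) \frac{1}{2799} = - \frac{2917}{933}$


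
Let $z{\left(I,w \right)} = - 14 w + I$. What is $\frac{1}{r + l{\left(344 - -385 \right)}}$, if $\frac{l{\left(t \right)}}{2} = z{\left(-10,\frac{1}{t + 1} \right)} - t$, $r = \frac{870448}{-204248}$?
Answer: $- \frac{9318815}{13813280194} \approx -0.00067463$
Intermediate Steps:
$z{\left(I,w \right)} = I - 14 w$
$r = - \frac{108806}{25531}$ ($r = 870448 \left(- \frac{1}{204248}\right) = - \frac{108806}{25531} \approx -4.2617$)
$l{\left(t \right)} = -20 - \frac{28}{1 + t} - 2 t$ ($l{\left(t \right)} = 2 \left(\left(-10 - \frac{14}{t + 1}\right) - t\right) = 2 \left(\left(-10 - \frac{14}{1 + t}\right) - t\right) = 2 \left(-10 - t - \frac{14}{1 + t}\right) = -20 - \frac{28}{1 + t} - 2 t$)
$\frac{1}{r + l{\left(344 - -385 \right)}} = \frac{1}{- \frac{108806}{25531} + \frac{2 \left(-24 - \left(344 - -385\right)^{2} - 11 \left(344 - -385\right)\right)}{1 + \left(344 - -385\right)}} = \frac{1}{- \frac{108806}{25531} + \frac{2 \left(-24 - \left(344 + 385\right)^{2} - 11 \left(344 + 385\right)\right)}{1 + \left(344 + 385\right)}} = \frac{1}{- \frac{108806}{25531} + \frac{2 \left(-24 - 729^{2} - 8019\right)}{1 + 729}} = \frac{1}{- \frac{108806}{25531} + \frac{2 \left(-24 - 531441 - 8019\right)}{730}} = \frac{1}{- \frac{108806}{25531} + 2 \cdot \frac{1}{730} \left(-24 - 531441 - 8019\right)} = \frac{1}{- \frac{108806}{25531} + 2 \cdot \frac{1}{730} \left(-539484\right)} = \frac{1}{- \frac{108806}{25531} - \frac{539484}{365}} = \frac{1}{- \frac{13813280194}{9318815}} = - \frac{9318815}{13813280194}$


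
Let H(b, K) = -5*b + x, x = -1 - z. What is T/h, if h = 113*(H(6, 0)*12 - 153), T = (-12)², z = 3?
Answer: -48/21131 ≈ -0.0022715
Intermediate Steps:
x = -4 (x = -1 - 1*3 = -1 - 3 = -4)
H(b, K) = -4 - 5*b (H(b, K) = -5*b - 4 = -4 - 5*b)
T = 144
h = -63393 (h = 113*((-4 - 5*6)*12 - 153) = 113*((-4 - 30)*12 - 153) = 113*(-34*12 - 153) = 113*(-408 - 153) = 113*(-561) = -63393)
T/h = 144/(-63393) = 144*(-1/63393) = -48/21131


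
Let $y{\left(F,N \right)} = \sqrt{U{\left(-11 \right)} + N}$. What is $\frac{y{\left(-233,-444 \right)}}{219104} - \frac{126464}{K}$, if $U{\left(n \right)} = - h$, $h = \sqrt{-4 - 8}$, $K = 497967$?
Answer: $- \frac{126464}{497967} + \frac{\sqrt{-444 - 2 i \sqrt{3}}}{219104} \approx -0.25396 - 9.6171 \cdot 10^{-5} i$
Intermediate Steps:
$h = 2 i \sqrt{3}$ ($h = \sqrt{-12} = 2 i \sqrt{3} \approx 3.4641 i$)
$U{\left(n \right)} = - 2 i \sqrt{3}$
$y{\left(F,N \right)} = \sqrt{N - 2 i \sqrt{3}}$ ($y{\left(F,N \right)} = \sqrt{- 2 i \sqrt{3} + N} = \sqrt{N - 2 i \sqrt{3}}$)
$\frac{y{\left(-233,-444 \right)}}{219104} - \frac{126464}{K} = \frac{\sqrt{-444 - 2 i \sqrt{3}}}{219104} - \frac{126464}{497967} = - \frac{126464}{497967} + \frac{\sqrt{-444 - 2 i \sqrt{3}}}{219104}$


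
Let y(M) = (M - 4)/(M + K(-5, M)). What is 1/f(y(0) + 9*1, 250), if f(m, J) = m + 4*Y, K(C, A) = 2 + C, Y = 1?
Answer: 3/43 ≈ 0.069767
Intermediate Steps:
y(M) = (-4 + M)/(-3 + M) (y(M) = (M - 4)/(M + (2 - 5)) = (-4 + M)/(M - 3) = (-4 + M)/(-3 + M))
f(m, J) = 4 + m (f(m, J) = m + 4*1 = m + 4 = 4 + m)
1/f(y(0) + 9*1, 250) = 1/(4 + ((-4 + 0)/(-3 + 0) + 9*1)) = 1/(4 + (-4/(-3) + 9)) = 1/(4 + (-1/3*(-4) + 9)) = 1/(4 + (4/3 + 9)) = 1/(4 + 31/3) = 1/(43/3) = 3/43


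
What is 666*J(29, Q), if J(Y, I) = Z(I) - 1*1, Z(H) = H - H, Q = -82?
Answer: -666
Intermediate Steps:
Z(H) = 0
J(Y, I) = -1 (J(Y, I) = 0 - 1*1 = 0 - 1 = -1)
666*J(29, Q) = 666*(-1) = -666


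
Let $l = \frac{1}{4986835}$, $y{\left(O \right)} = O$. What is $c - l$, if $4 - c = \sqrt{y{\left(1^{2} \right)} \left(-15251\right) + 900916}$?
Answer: $\frac{19947339}{4986835} - \sqrt{885665} \approx -937.1$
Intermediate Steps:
$c = 4 - \sqrt{885665}$ ($c = 4 - \sqrt{1^{2} \left(-15251\right) + 900916} = 4 - \sqrt{1 \left(-15251\right) + 900916} = 4 - \sqrt{-15251 + 900916} = 4 - \sqrt{885665} \approx -937.1$)
$l = \frac{1}{4986835} \approx 2.0053 \cdot 10^{-7}$
$c - l = \left(4 - \sqrt{885665}\right) - \frac{1}{4986835} = \frac{19947339}{4986835} - \sqrt{885665}$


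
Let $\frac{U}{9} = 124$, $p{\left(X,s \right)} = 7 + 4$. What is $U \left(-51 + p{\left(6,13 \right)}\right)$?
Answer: $-44640$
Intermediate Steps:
$p{\left(X,s \right)} = 11$
$U = 1116$ ($U = 9 \cdot 124 = 1116$)
$U \left(-51 + p{\left(6,13 \right)}\right) = 1116 \left(-51 + 11\right) = 1116 \left(-40\right) = -44640$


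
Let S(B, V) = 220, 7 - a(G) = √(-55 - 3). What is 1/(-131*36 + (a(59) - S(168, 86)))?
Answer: I/(√58 - 4929*I) ≈ -0.00020288 + 3.1347e-7*I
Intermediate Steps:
a(G) = 7 - I*√58 (a(G) = 7 - √(-55 - 3) = 7 - √(-58) = 7 - I*√58)
1/(-131*36 + (a(59) - S(168, 86))) = 1/(-131*36 + ((7 - I*√58) - 1*220)) = 1/(-4716 + ((7 - I*√58) - 220)) = 1/(-4716 + (-213 - I*√58)) = 1/(-4929 - I*√58)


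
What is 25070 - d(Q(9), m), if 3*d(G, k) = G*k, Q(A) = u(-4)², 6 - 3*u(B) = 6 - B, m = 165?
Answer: 224750/9 ≈ 24972.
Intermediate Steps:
u(B) = B/3 (u(B) = 2 - (6 - B)/3 = 2 + (-2 + B/3) = B/3)
Q(A) = 16/9 (Q(A) = ((⅓)*(-4))² = (-4/3)² = 16/9)
d(G, k) = G*k/3 (d(G, k) = (G*k)/3 = G*k/3)
25070 - d(Q(9), m) = 25070 - 16*165/(3*9) = 25070 - 1*880/9 = 25070 - 880/9 = 224750/9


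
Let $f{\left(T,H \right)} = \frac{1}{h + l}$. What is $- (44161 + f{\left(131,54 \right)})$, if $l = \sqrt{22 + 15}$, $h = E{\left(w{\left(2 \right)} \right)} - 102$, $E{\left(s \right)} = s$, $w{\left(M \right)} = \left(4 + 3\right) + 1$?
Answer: $- \frac{388572545}{8799} + \frac{\sqrt{37}}{8799} \approx -44161.0$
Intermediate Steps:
$w{\left(M \right)} = 8$ ($w{\left(M \right)} = 7 + 1 = 8$)
$h = -94$ ($h = 8 - 102 = -94$)
$l = \sqrt{37} \approx 6.0828$
$f{\left(T,H \right)} = \frac{1}{-94 + \sqrt{37}}$
$- (44161 + f{\left(131,54 \right)}) = - (44161 - \left(\frac{94}{8799} + \frac{\sqrt{37}}{8799}\right)) = - (\frac{388572545}{8799} - \frac{\sqrt{37}}{8799}) = - \frac{388572545}{8799} + \frac{\sqrt{37}}{8799}$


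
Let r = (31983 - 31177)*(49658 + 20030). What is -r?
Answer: -56168528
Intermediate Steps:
r = 56168528 (r = 806*69688 = 56168528)
-r = -1*56168528 = -56168528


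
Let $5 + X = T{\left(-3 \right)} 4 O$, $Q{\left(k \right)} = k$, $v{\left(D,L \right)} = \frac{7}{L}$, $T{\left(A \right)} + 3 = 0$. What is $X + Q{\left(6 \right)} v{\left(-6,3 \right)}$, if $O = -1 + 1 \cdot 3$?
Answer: $-15$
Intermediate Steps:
$T{\left(A \right)} = -3$ ($T{\left(A \right)} = -3 + 0 = -3$)
$O = 2$ ($O = -1 + 3 = 2$)
$X = -29$ ($X = -5 + \left(-3\right) 4 \cdot 2 = -5 - 24 = -29$)
$X + Q{\left(6 \right)} v{\left(-6,3 \right)} = -29 + 6 \cdot \frac{7}{3} = -29 + 14 = -15$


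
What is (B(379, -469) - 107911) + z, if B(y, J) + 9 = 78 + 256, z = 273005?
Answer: 165419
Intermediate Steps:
B(y, J) = 325 (B(y, J) = -9 + (78 + 256) = -9 + 334 = 325)
(B(379, -469) - 107911) + z = (325 - 107911) + 273005 = -107586 + 273005 = 165419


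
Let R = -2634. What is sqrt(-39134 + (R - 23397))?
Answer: I*sqrt(65165) ≈ 255.27*I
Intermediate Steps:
sqrt(-39134 + (R - 23397)) = sqrt(-39134 + (-2634 - 23397)) = sqrt(-39134 - 26031) = sqrt(-65165) = I*sqrt(65165)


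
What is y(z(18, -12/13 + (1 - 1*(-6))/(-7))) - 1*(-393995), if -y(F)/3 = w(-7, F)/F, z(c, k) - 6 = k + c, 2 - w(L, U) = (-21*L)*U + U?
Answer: 113203915/287 ≈ 3.9444e+5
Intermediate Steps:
w(L, U) = 2 - U + 21*L*U (w(L, U) = 2 - ((-21*L)*U + U) = 2 - (-21*L*U + U) = 2 - (U - 21*L*U) = 2 + (-U + 21*L*U) = 2 - U + 21*L*U)
z(c, k) = 6 + c + k (z(c, k) = 6 + (k + c) = 6 + (c + k) = 6 + c + k)
y(F) = -3*(2 - 148*F)/F (y(F) = -3*(2 - F + 21*(-7)*F)/F = -3*(2 - F - 147*F)/F = -3*(2 - 148*F)/F)
y(z(18, -12/13 + (1 - 1*(-6))/(-7))) - 1*(-393995) = (444 - 6/(6 + 18 + (-12/13 + (1 - 1*(-6))/(-7)))) - 1*(-393995) = (444 - 6/(6 + 18 + (-12*1/13 + (1 + 6)*(-⅐)))) + 393995 = (444 - 6/(6 + 18 + (-12/13 + 7*(-⅐)))) + 393995 = (444 - 6/(6 + 18 + (-12/13 - 1))) + 393995 = (444 - 6/(6 + 18 - 25/13)) + 393995 = (444 - 6/287/13) + 393995 = (444 - 6*13/287) + 393995 = (444 - 78/287) + 393995 = 127350/287 + 393995 = 113203915/287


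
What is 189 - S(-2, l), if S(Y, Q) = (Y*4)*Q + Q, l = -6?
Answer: 147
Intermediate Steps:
S(Y, Q) = Q + 4*Q*Y (S(Y, Q) = (4*Y)*Q + Q = 4*Q*Y + Q = Q + 4*Q*Y)
189 - S(-2, l) = 189 - (-6)*(1 + 4*(-2)) = 189 - (-6)*(1 - 8) = 189 - (-6)*(-7) = 189 - 1*42 = 189 - 42 = 147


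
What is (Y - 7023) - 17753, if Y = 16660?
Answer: -8116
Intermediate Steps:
(Y - 7023) - 17753 = (16660 - 7023) - 17753 = 9637 - 17753 = -8116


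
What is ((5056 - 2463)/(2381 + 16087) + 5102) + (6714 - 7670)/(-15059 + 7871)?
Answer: 56443042355/11062332 ≈ 5102.3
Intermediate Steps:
((5056 - 2463)/(2381 + 16087) + 5102) + (6714 - 7670)/(-15059 + 7871) = (2593/18468 + 5102) - 956/(-7188) = (2593*(1/18468) + 5102) - 956*(-1/7188) = (2593/18468 + 5102) + 239/1797 = 94226329/18468 + 239/1797 = 56443042355/11062332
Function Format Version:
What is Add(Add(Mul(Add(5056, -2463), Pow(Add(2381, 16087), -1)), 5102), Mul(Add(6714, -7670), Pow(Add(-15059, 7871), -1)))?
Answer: Rational(56443042355, 11062332) ≈ 5102.3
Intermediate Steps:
Add(Add(Mul(Add(5056, -2463), Pow(Add(2381, 16087), -1)), 5102), Mul(Add(6714, -7670), Pow(Add(-15059, 7871), -1))) = Add(Add(Mul(2593, Pow(18468, -1)), 5102), Mul(-956, Pow(-7188, -1))) = Add(Add(Mul(2593, Rational(1, 18468)), 5102), Mul(-956, Rational(-1, 7188))) = Add(Add(Rational(2593, 18468), 5102), Rational(239, 1797)) = Add(Rational(94226329, 18468), Rational(239, 1797)) = Rational(56443042355, 11062332)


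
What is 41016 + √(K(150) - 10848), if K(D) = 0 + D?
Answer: 41016 + I*√10698 ≈ 41016.0 + 103.43*I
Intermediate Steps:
K(D) = D
41016 + √(K(150) - 10848) = 41016 + √(150 - 10848) = 41016 + √(-10698) = 41016 + I*√10698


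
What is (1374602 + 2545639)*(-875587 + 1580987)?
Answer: 2765338001400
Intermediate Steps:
(1374602 + 2545639)*(-875587 + 1580987) = 3920241*705400 = 2765338001400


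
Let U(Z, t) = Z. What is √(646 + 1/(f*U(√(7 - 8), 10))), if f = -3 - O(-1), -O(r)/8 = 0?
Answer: √(5814 + 3*I)/3 ≈ 25.417 + 0.0065574*I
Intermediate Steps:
O(r) = 0 (O(r) = -8*0 = 0)
f = -3 (f = -3 - 1*0 = -3 + 0 = -3)
√(646 + 1/(f*U(√(7 - 8), 10))) = √(646 + 1/(-3*√(7 - 8))) = √(646 + 1/(-3*I)) = √(646 + I/3)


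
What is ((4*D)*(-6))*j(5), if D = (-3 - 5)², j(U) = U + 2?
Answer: -10752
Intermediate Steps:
j(U) = 2 + U
D = 64 (D = (-8)² = 64)
((4*D)*(-6))*j(5) = ((4*64)*(-6))*(2 + 5) = (256*(-6))*7 = -1536*7 = -10752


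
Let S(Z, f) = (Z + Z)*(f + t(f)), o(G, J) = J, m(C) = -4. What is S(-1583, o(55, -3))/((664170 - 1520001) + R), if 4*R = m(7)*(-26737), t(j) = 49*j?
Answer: -237450/414547 ≈ -0.57279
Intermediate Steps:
R = 26737 (R = (-4*(-26737))/4 = (1/4)*106948 = 26737)
S(Z, f) = 100*Z*f (S(Z, f) = (Z + Z)*(f + 49*f) = (2*Z)*(50*f) = 100*Z*f)
S(-1583, o(55, -3))/((664170 - 1520001) + R) = (100*(-1583)*(-3))/((664170 - 1520001) + 26737) = 474900/(-855831 + 26737) = 474900/(-829094) = 474900*(-1/829094) = -237450/414547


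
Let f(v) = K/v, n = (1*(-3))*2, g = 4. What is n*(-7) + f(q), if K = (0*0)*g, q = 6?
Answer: 42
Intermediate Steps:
n = -6 (n = -3*2 = -6)
K = 0 (K = (0*0)*4 = 0*4 = 0)
f(v) = 0 (f(v) = 0/v = 0)
n*(-7) + f(q) = -6*(-7) + 0 = 42 + 0 = 42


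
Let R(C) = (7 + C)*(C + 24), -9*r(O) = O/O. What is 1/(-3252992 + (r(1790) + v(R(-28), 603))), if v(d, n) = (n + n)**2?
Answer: -9/16187005 ≈ -5.5600e-7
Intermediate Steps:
r(O) = -1/9 (r(O) = -O/(9*O) = -1/9*1 = -1/9)
R(C) = (7 + C)*(24 + C)
v(d, n) = 4*n**2 (v(d, n) = (2*n)**2 = 4*n**2)
1/(-3252992 + (r(1790) + v(R(-28), 603))) = 1/(-3252992 + (-1/9 + 4*603**2)) = 1/(-3252992 + (-1/9 + 4*363609)) = 1/(-3252992 + (-1/9 + 1454436)) = 1/(-3252992 + 13089923/9) = 1/(-16187005/9) = -9/16187005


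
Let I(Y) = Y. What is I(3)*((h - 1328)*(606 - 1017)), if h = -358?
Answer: 2078838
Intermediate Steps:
I(3)*((h - 1328)*(606 - 1017)) = 3*((-358 - 1328)*(606 - 1017)) = 3*(-1686*(-411)) = 3*692946 = 2078838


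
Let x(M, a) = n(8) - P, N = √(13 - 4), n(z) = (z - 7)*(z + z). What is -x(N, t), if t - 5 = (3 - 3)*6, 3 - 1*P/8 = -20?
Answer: 168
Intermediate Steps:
n(z) = 2*z*(-7 + z) (n(z) = (-7 + z)*(2*z) = 2*z*(-7 + z))
N = 3 (N = √9 = 3)
P = 184 (P = 24 - 8*(-20) = 24 + 160 = 184)
t = 5 (t = 5 + (3 - 3)*6 = 5 + 0*6 = 5 + 0 = 5)
x(M, a) = -168 (x(M, a) = 2*8*(-7 + 8) - 1*184 = 2*8*1 - 184 = 16 - 184 = -168)
-x(N, t) = -1*(-168) = 168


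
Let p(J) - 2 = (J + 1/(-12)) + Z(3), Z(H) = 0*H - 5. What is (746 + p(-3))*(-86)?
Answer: -381797/6 ≈ -63633.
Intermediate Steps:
Z(H) = -5 (Z(H) = 0 - 5 = -5)
p(J) = -37/12 + J (p(J) = 2 + ((J + 1/(-12)) - 5) = 2 + ((J - 1/12) - 5) = 2 + ((-1/12 + J) - 5) = 2 + (-61/12 + J) = -37/12 + J)
(746 + p(-3))*(-86) = (746 + (-37/12 - 3))*(-86) = (746 - 73/12)*(-86) = (8879/12)*(-86) = -381797/6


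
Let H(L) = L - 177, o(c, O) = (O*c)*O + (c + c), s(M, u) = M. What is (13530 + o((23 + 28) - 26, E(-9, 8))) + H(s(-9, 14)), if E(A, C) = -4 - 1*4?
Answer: 14994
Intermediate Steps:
E(A, C) = -8 (E(A, C) = -4 - 4 = -8)
o(c, O) = 2*c + c*O² (o(c, O) = c*O² + 2*c = 2*c + c*O²)
H(L) = -177 + L
(13530 + o((23 + 28) - 26, E(-9, 8))) + H(s(-9, 14)) = (13530 + ((23 + 28) - 26)*(2 + (-8)²)) + (-177 - 9) = (13530 + (51 - 26)*(2 + 64)) - 186 = (13530 + 25*66) - 186 = (13530 + 1650) - 186 = 15180 - 186 = 14994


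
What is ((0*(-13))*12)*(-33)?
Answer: 0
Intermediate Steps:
((0*(-13))*12)*(-33) = (0*12)*(-33) = 0*(-33) = 0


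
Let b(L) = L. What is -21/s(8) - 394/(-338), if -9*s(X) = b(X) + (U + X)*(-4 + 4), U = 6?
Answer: 33517/1352 ≈ 24.791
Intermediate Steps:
s(X) = -X/9 (s(X) = -(X + (6 + X)*(-4 + 4))/9 = -(X + (6 + X)*0)/9 = -(X + 0)/9 = -X/9)
-21/s(8) - 394/(-338) = -21/((-⅑*8)) - 394/(-338) = -21/(-8/9) - 394*(-1/338) = -21*(-9/8) + 197/169 = 189/8 + 197/169 = 33517/1352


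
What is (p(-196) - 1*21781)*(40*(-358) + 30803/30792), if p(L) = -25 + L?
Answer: 1616819305879/5132 ≈ 3.1505e+8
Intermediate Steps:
(p(-196) - 1*21781)*(40*(-358) + 30803/30792) = ((-25 - 196) - 1*21781)*(40*(-358) + 30803/30792) = (-221 - 21781)*(-14320 + 30803*(1/30792)) = -22002*(-14320 + 30803/30792) = -22002*(-440910637/30792) = 1616819305879/5132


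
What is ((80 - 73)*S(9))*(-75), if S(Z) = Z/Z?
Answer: -525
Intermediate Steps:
S(Z) = 1
((80 - 73)*S(9))*(-75) = ((80 - 73)*1)*(-75) = (7*1)*(-75) = 7*(-75) = -525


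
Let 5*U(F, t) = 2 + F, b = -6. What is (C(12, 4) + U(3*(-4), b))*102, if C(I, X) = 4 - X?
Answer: -204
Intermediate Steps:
U(F, t) = ⅖ + F/5 (U(F, t) = (2 + F)/5 = ⅖ + F/5)
(C(12, 4) + U(3*(-4), b))*102 = ((4 - 1*4) + (⅖ + (3*(-4))/5))*102 = ((4 - 4) + (⅖ + (⅕)*(-12)))*102 = (0 + (⅖ - 12/5))*102 = (0 - 2)*102 = -2*102 = -204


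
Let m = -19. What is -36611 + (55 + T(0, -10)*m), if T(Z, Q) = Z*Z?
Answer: -36556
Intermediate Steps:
T(Z, Q) = Z²
-36611 + (55 + T(0, -10)*m) = -36611 + (55 + 0²*(-19)) = -36611 + (55 + 0*(-19)) = -36611 + (55 + 0) = -36611 + 55 = -36556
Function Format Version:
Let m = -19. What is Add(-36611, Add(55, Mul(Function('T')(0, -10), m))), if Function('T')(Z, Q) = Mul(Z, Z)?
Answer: -36556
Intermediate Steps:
Function('T')(Z, Q) = Pow(Z, 2)
Add(-36611, Add(55, Mul(Function('T')(0, -10), m))) = Add(-36611, Add(55, Mul(Pow(0, 2), -19))) = Add(-36611, Add(55, Mul(0, -19))) = Add(-36611, Add(55, 0)) = Add(-36611, 55) = -36556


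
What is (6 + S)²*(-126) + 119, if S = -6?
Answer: 119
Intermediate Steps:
(6 + S)²*(-126) + 119 = (6 - 6)²*(-126) + 119 = 0²*(-126) + 119 = 0*(-126) + 119 = 0 + 119 = 119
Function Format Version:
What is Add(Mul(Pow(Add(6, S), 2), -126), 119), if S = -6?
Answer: 119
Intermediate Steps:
Add(Mul(Pow(Add(6, S), 2), -126), 119) = Add(Mul(Pow(Add(6, -6), 2), -126), 119) = Add(Mul(Pow(0, 2), -126), 119) = Add(Mul(0, -126), 119) = Add(0, 119) = 119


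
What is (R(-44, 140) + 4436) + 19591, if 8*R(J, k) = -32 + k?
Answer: 48081/2 ≈ 24041.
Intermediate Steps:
R(J, k) = -4 + k/8 (R(J, k) = (-32 + k)/8 = -4 + k/8)
(R(-44, 140) + 4436) + 19591 = ((-4 + (⅛)*140) + 4436) + 19591 = ((-4 + 35/2) + 4436) + 19591 = (27/2 + 4436) + 19591 = 8899/2 + 19591 = 48081/2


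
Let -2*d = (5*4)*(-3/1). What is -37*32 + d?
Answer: -1154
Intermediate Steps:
d = 30 (d = -5*4*(-3/1)/2 = -10*(-3*1) = -10*(-3) = -1/2*(-60) = 30)
-37*32 + d = -37*32 + 30 = -1184 + 30 = -1154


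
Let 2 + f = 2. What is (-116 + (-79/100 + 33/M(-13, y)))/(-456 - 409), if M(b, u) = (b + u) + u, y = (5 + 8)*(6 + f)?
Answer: 151527/1124500 ≈ 0.13475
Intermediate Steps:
f = 0 (f = -2 + 2 = 0)
y = 78 (y = (5 + 8)*(6 + 0) = 13*6 = 78)
M(b, u) = b + 2*u
(-116 + (-79/100 + 33/M(-13, y)))/(-456 - 409) = (-116 + (-79/100 + 33/(-13 + 2*78)))/(-456 - 409) = (-116 + (-79*1/100 + 33/(-13 + 156)))/(-865) = (-116 + (-79/100 + 33/143))*(-1/865) = (-116 + (-79/100 + 33*(1/143)))*(-1/865) = (-116 + (-79/100 + 3/13))*(-1/865) = (-116 - 727/1300)*(-1/865) = -151527/1300*(-1/865) = 151527/1124500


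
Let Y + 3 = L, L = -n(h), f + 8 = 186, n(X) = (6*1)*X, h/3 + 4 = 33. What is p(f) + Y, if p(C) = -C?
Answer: -703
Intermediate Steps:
h = 87 (h = -12 + 3*33 = -12 + 99 = 87)
n(X) = 6*X
f = 178 (f = -8 + 186 = 178)
L = -522 (L = -6*87 = -1*522 = -522)
Y = -525 (Y = -3 - 522 = -525)
p(f) + Y = -1*178 - 525 = -178 - 525 = -703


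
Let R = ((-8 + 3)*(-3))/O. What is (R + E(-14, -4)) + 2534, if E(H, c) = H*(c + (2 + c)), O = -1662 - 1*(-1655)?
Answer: 18311/7 ≈ 2615.9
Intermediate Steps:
O = -7 (O = -1662 + 1655 = -7)
E(H, c) = H*(2 + 2*c)
R = -15/7 (R = ((-8 + 3)*(-3))/(-7) = -5*(-3)*(-⅐) = 15*(-⅐) = -15/7 ≈ -2.1429)
(R + E(-14, -4)) + 2534 = (-15/7 + 2*(-14)*(1 - 4)) + 2534 = (-15/7 + 2*(-14)*(-3)) + 2534 = (-15/7 + 84) + 2534 = 573/7 + 2534 = 18311/7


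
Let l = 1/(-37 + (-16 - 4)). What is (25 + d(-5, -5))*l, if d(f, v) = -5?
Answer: -20/57 ≈ -0.35088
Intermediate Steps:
l = -1/57 (l = 1/(-37 - 20) = 1/(-57) = -1/57 ≈ -0.017544)
(25 + d(-5, -5))*l = (25 - 5)*(-1/57) = 20*(-1/57) = -20/57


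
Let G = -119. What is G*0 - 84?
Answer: -84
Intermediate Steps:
G*0 - 84 = -119*0 - 84 = 0 - 84 = -84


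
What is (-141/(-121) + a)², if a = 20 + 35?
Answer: 46185616/14641 ≈ 3154.5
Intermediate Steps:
a = 55
(-141/(-121) + a)² = (-141/(-121) + 55)² = (-141*(-1/121) + 55)² = (141/121 + 55)² = (6796/121)² = 46185616/14641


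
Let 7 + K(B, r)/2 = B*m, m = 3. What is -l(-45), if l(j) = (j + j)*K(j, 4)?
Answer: -25560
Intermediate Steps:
K(B, r) = -14 + 6*B (K(B, r) = -14 + 2*(B*3) = -14 + 2*(3*B) = -14 + 6*B)
l(j) = 2*j*(-14 + 6*j) (l(j) = (j + j)*(-14 + 6*j) = (2*j)*(-14 + 6*j) = 2*j*(-14 + 6*j))
-l(-45) = -4*(-45)*(-7 + 3*(-45)) = -4*(-45)*(-7 - 135) = -4*(-45)*(-142) = -1*25560 = -25560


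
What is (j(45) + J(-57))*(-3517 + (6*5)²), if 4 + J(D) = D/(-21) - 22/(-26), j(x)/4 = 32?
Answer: -30378136/91 ≈ -3.3383e+5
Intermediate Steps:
j(x) = 128 (j(x) = 4*32 = 128)
J(D) = -41/13 - D/21 (J(D) = -4 + (D/(-21) - 22/(-26)) = -4 + (D*(-1/21) - 22*(-1/26)) = -4 + (-D/21 + 11/13) = -4 + (11/13 - D/21) = -41/13 - D/21)
(j(45) + J(-57))*(-3517 + (6*5)²) = (128 + (-41/13 - 1/21*(-57)))*(-3517 + (6*5)²) = (128 + (-41/13 + 19/7))*(-3517 + 30²) = (128 - 40/91)*(-3517 + 900) = (11608/91)*(-2617) = -30378136/91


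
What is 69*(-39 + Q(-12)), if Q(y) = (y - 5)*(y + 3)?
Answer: 7866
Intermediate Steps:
Q(y) = (-5 + y)*(3 + y)
69*(-39 + Q(-12)) = 69*(-39 + (-15 + (-12)² - 2*(-12))) = 69*(-39 + (-15 + 144 + 24)) = 69*(-39 + 153) = 69*114 = 7866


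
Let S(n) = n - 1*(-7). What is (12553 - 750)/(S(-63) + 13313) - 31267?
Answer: -414494816/13257 ≈ -31266.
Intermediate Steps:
S(n) = 7 + n (S(n) = n + 7 = 7 + n)
(12553 - 750)/(S(-63) + 13313) - 31267 = (12553 - 750)/((7 - 63) + 13313) - 31267 = 11803/(-56 + 13313) - 31267 = 11803/13257 - 31267 = -414494816/13257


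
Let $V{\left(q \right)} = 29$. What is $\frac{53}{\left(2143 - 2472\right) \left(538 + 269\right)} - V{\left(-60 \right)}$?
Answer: $- \frac{7699640}{265503} \approx -29.0$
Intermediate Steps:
$\frac{53}{\left(2143 - 2472\right) \left(538 + 269\right)} - V{\left(-60 \right)} = \frac{53}{\left(2143 - 2472\right) \left(538 + 269\right)} - 29 = \frac{53}{\left(-329\right) 807} - 29 = \frac{53}{-265503} - 29 = 53 \left(- \frac{1}{265503}\right) - 29 = - \frac{53}{265503} - 29 = - \frac{7699640}{265503}$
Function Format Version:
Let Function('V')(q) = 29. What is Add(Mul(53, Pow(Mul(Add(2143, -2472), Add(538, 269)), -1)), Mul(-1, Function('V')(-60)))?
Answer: Rational(-7699640, 265503) ≈ -29.000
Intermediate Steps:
Add(Mul(53, Pow(Mul(Add(2143, -2472), Add(538, 269)), -1)), Mul(-1, Function('V')(-60))) = Add(Mul(53, Pow(Mul(Add(2143, -2472), Add(538, 269)), -1)), Mul(-1, 29)) = Add(Mul(53, Pow(Mul(-329, 807), -1)), -29) = Add(Mul(53, Pow(-265503, -1)), -29) = Add(Mul(53, Rational(-1, 265503)), -29) = Add(Rational(-53, 265503), -29) = Rational(-7699640, 265503)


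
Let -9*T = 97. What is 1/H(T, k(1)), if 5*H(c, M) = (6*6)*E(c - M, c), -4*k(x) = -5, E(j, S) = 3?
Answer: 5/108 ≈ 0.046296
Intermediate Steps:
k(x) = 5/4 (k(x) = -¼*(-5) = 5/4)
T = -97/9 (T = -⅑*97 = -97/9 ≈ -10.778)
H(c, M) = 108/5 (H(c, M) = ((6*6)*3)/5 = (36*3)/5 = (⅕)*108 = 108/5)
1/H(T, k(1)) = 1/(108/5) = 5/108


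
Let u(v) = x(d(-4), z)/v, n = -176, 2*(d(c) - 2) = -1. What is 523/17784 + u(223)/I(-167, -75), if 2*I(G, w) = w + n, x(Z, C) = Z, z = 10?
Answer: 29220527/995423832 ≈ 0.029355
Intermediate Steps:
d(c) = 3/2 (d(c) = 2 + (½)*(-1) = 2 - ½ = 3/2)
u(v) = 3/(2*v)
I(G, w) = -88 + w/2 (I(G, w) = (w - 176)/2 = (-176 + w)/2 = -88 + w/2)
523/17784 + u(223)/I(-167, -75) = 523/17784 + ((3/2)/223)/(-88 + (½)*(-75)) = 523*(1/17784) + ((3/2)*(1/223))/(-88 - 75/2) = 523/17784 + 3/(446*(-251/2)) = 523/17784 + (3/446)*(-2/251) = 523/17784 - 3/55973 = 29220527/995423832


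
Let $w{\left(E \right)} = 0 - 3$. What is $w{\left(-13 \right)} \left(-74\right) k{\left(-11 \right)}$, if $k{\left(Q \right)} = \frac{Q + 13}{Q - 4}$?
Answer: $- \frac{148}{5} \approx -29.6$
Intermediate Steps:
$k{\left(Q \right)} = \frac{13 + Q}{-4 + Q}$
$w{\left(E \right)} = -3$
$w{\left(-13 \right)} \left(-74\right) k{\left(-11 \right)} = \left(-3\right) \left(-74\right) \frac{13 - 11}{-4 - 11} = 222 \frac{1}{-15} \cdot 2 = 222 \left(\left(- \frac{1}{15}\right) 2\right) = 222 \left(- \frac{2}{15}\right) = - \frac{148}{5}$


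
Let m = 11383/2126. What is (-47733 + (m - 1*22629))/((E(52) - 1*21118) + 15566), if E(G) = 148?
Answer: 149578229/11488904 ≈ 13.019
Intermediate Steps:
m = 11383/2126 (m = 11383*(1/2126) = 11383/2126 ≈ 5.3542)
(-47733 + (m - 1*22629))/((E(52) - 1*21118) + 15566) = (-47733 + (11383/2126 - 1*22629))/((148 - 1*21118) + 15566) = (-47733 + (11383/2126 - 22629))/((148 - 21118) + 15566) = (-47733 - 48097871/2126)/(-20970 + 15566) = -149578229/2126/(-5404) = -149578229/2126*(-1/5404) = 149578229/11488904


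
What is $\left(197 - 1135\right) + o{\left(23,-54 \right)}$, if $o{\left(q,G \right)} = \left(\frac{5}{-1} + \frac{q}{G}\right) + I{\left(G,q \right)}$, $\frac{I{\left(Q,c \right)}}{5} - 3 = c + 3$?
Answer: $- \frac{43115}{54} \approx -798.43$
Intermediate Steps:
$I{\left(Q,c \right)} = 30 + 5 c$ ($I{\left(Q,c \right)} = 15 + 5 \left(c + 3\right) = 15 + 5 \left(3 + c\right) = 15 + \left(15 + 5 c\right) = 30 + 5 c$)
$o{\left(q,G \right)} = 25 + 5 q + \frac{q}{G}$ ($o{\left(q,G \right)} = \left(\frac{5}{-1} + \frac{q}{G}\right) + \left(30 + 5 q\right) = \left(5 \left(-1\right) + \frac{q}{G}\right) + \left(30 + 5 q\right) = \left(-5 + \frac{q}{G}\right) + \left(30 + 5 q\right) = 25 + 5 q + \frac{q}{G}$)
$\left(197 - 1135\right) + o{\left(23,-54 \right)} = \left(197 - 1135\right) + \left(25 + 5 \cdot 23 + \frac{23}{-54}\right) = -938 + \left(25 + 115 + 23 \left(- \frac{1}{54}\right)\right) = -938 + \left(25 + 115 - \frac{23}{54}\right) = -938 + \frac{7537}{54} = - \frac{43115}{54}$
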